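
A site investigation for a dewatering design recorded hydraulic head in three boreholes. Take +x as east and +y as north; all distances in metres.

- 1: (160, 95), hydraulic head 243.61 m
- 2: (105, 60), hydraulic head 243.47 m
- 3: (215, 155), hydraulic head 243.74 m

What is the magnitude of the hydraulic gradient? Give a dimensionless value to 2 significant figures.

With h = a·x + b·y + c and 1 as origin, the differences give:
  (-55)·a + (-35)·b = -0.14
  55·a + 60·b = +0.13
Eliminate b (×60 and ×(-35), subtract): -1375·a = -3.850 → a = ∂h/∂x = +0.002800
Back-substitute: b = ∂h/∂y = -0.0004000.
|∇h| = √(0.002800² + -0.0004000²) = 0.002828

0.0028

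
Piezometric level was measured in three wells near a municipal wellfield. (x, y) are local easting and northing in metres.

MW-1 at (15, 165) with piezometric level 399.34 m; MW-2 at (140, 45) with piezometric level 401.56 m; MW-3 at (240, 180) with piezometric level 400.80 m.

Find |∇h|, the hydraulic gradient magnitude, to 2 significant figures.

Three-point gradient (reference MW-1): Δ to MW-2 = (125, -120, +2.22), Δ to MW-3 = (225, 15, +1.46).
∂h/∂x = +0.007221, ∂h/∂y = -0.01098 (det = 28875).
|∇h| = √(0.007221² + -0.01098²) = 0.01314

0.013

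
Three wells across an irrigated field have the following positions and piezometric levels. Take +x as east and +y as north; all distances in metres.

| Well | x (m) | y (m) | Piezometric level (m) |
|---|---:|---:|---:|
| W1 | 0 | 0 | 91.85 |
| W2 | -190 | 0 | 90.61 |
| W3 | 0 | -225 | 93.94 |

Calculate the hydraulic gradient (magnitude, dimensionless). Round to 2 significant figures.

∂h/∂x = (90.61 − 91.85) / (-190 − 0) = +0.006526
∂h/∂y = (93.94 − 91.85) / (-225 − 0) = -0.009289
|∇h| = √(0.006526² + -0.009289²) = 0.01135

0.011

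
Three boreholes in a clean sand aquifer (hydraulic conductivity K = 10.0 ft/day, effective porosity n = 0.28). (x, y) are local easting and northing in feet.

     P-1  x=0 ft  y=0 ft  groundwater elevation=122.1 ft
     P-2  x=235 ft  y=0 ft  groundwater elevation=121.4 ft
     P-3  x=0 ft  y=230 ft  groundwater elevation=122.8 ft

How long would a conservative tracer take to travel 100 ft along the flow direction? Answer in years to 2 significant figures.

1.8 years

∂h/∂x = (121.4 − 122.1) / (235 − 0) = -0.002979
∂h/∂y = (122.8 − 122.1) / (230 − 0) = +0.003043
|∇h| = √(-0.002979² + 0.003043²) = 0.004258
Seepage velocity v = K·i/n = 10.0 × 0.004258 / 0.28 = 0.1521 ft/day.
t = 100 / 0.1521 = 657.5 days = 1.8 years.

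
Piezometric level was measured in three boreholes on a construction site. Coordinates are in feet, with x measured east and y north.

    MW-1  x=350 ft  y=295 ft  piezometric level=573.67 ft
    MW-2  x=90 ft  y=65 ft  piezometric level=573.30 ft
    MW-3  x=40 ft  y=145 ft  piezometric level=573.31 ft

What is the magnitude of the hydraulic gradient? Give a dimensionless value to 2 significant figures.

0.0011

Taking MW-1 as reference: MW-2−MW-1 = (-260, -230, -0.37); MW-3−MW-1 = (-310, -150, -0.36).
Solve a·Δx + b·Δy = Δh: det = (-260)·(-150) − (-310)·(-230) = -32300.
∂h/∂x = [(-0.37)·(-150) − (-0.36)·(-230)] / -32300 = +0.0008452
∂h/∂y = [(-260)·(-0.36) − (-310)·(-0.37)] / -32300 = +0.0006533
|∇h| = √(0.0008452² + 0.0006533²) = 0.001068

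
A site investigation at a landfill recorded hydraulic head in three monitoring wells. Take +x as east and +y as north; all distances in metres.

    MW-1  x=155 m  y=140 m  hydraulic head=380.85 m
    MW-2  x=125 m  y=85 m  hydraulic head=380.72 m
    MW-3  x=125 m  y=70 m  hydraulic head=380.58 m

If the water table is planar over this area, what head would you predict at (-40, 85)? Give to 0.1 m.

382.8 m

With h = a·x + b·y + c and MW-1 as origin, the differences give:
  (-30)·a + (-55)·b = -0.13
  (-30)·a + (-70)·b = -0.27
Eliminate b (×(-70) and ×(-55), subtract): 450·a = -5.750 → a = ∂h/∂x = -0.01278
Back-substitute: b = ∂h/∂y = +0.009333.
h(-40, 85) = 380.85 + (-0.01278)·(-195) + (+0.009333)·(-55) = 380.85 +2.492 -0.513 = 382.828 m.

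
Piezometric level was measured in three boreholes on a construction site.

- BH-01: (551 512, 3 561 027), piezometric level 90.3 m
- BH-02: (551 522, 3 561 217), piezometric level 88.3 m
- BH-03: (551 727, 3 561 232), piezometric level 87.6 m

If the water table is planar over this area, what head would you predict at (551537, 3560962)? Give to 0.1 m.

Three-point gradient (reference BH-01): Δ to BH-02 = (10, 190, -2.0), Δ to BH-03 = (215, 205, -2.7).
∂h/∂x = -0.002655, ∂h/∂y = -0.01039 (det = -38800).
h(551537, 3560962) = 90.3 + (-0.002655)·(25) + (-0.01039)·(-65) = 90.3 -0.066 +0.675 = 90.909 m.

90.9 m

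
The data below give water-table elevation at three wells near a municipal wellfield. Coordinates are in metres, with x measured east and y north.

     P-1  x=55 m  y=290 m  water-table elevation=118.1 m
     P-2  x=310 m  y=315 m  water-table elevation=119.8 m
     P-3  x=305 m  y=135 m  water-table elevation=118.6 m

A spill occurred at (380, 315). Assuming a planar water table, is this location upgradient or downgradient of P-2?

upgradient

With h = a·x + b·y + c and P-1 as origin, the differences give:
  255·a + 25·b = +1.7
  250·a + (-155)·b = +0.5
Eliminate b (×(-155) and ×25, subtract): -45775·a = -276.00 → a = ∂h/∂x = +0.006029
Back-substitute: b = ∂h/∂y = +0.006499.
Head at (380, 315) = 118.1 + (+0.006029)·(325) + (+0.006499)·(25) = 120.22 m.
That is higher than the 119.8 m at P-2, so the point is upgradient.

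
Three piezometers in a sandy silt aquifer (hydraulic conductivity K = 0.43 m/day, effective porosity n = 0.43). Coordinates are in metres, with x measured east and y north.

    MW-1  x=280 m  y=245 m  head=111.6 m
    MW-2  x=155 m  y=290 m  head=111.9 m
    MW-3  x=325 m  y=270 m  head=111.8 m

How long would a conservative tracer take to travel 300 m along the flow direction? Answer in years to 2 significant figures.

With h = a·x + b·y + c and MW-1 as origin, the differences give:
  (-125)·a + 45·b = +0.3
  45·a + 25·b = +0.2
Eliminate b (×25 and ×45, subtract): -5150·a = -1.50 → a = ∂h/∂x = +0.0002913
Back-substitute: b = ∂h/∂y = +0.007476.
|∇h| = √(0.0002913² + 0.007476²) = 0.007482
Seepage velocity v = K·i/n = 0.43 × 0.007482 / 0.43 = 0.007482 m/day.
t = 300 / 0.007482 = 4.01e+04 days = 110 years.

110 years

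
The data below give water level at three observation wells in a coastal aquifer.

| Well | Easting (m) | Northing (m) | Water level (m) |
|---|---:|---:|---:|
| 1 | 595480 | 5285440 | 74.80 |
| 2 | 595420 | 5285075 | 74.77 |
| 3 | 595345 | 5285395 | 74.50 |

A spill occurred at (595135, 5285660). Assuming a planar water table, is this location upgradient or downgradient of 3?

downgradient

With h = a·x + b·y + c and 1 as origin, the differences give:
  (-60)·a + (-365)·b = -0.03
  (-135)·a + (-45)·b = -0.30
Eliminate b (×(-45) and ×(-365), subtract): -46575·a = -108.150 → a = ∂h/∂x = +0.002322
Back-substitute: b = ∂h/∂y = -0.0002995.
Head at (595135, 5285660) = 74.80 + (+0.002322)·(-345) + (-0.0002995)·(220) = 73.93 m.
That is lower than the 74.50 m at 3, so the point is downgradient.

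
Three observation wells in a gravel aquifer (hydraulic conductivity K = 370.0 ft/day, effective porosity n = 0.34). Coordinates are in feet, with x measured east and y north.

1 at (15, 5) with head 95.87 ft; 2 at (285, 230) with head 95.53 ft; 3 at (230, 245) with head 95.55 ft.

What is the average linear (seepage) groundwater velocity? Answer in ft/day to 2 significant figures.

Three-point gradient (reference 1): Δ to 2 = (270, 225, -0.34), Δ to 3 = (215, 240, -0.32).
∂h/∂x = -0.0005845, ∂h/∂y = -0.0008097 (det = 16425).
|∇h| = √(-0.0005845² + -0.0008097²) = 0.0009986
Seepage velocity v = K·i/n = 370.0 × 0.0009986 / 0.34 = 1.087 ft/day.

1.1 ft/day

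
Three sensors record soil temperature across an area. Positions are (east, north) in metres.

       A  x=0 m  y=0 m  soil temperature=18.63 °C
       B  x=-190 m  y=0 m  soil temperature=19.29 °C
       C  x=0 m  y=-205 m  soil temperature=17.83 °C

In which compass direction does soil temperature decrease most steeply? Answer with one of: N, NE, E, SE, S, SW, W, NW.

∂T/∂x = (19.29 − 18.63) / (-190 − 0) = -0.003474
∂T/∂y = (17.83 − 18.63) / (-205 − 0) = +0.003902
Steepest decrease is along −∇f = (+0.003474 E, -0.003902 N) → southeast.

SE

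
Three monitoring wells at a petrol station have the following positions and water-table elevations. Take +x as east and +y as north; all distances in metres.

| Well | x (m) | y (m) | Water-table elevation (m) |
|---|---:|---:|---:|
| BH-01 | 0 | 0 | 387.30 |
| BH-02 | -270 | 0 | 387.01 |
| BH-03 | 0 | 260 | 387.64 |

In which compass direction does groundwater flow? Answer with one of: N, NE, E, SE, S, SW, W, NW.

SW

∂h/∂x = (387.01 − 387.30) / (-270 − 0) = +0.001074
∂h/∂y = (387.64 − 387.30) / (260 − 0) = +0.001308
Flow = −∇h = (-0.001074 east, -0.001308 north), which points southwest.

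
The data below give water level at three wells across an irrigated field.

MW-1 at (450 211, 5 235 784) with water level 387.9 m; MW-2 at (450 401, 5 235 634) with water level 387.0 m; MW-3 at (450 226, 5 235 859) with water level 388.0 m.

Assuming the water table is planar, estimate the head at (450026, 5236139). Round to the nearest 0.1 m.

389.2 m

Taking MW-1 as reference: MW-2−MW-1 = (190, -150, -0.9); MW-3−MW-1 = (15, 75, +0.1).
Solve a·Δx + b·Δy = Δh: det = 190·75 − 15·(-150) = 16500.
∂h/∂x = [(-0.9)·75 − (+0.1)·(-150)] / 16500 = -0.003182
∂h/∂y = [190·(+0.1) − 15·(-0.9)] / 16500 = +0.001970
h(450026, 5236139) = 387.9 + (-0.003182)·(-185) + (+0.001970)·(355) = 387.9 +0.589 +0.699 = 389.188 m.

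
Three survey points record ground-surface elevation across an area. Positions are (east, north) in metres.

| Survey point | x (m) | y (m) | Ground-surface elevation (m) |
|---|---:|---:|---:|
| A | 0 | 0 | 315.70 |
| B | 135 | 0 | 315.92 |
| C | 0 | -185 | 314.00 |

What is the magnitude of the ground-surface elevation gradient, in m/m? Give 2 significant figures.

∂z/∂x = (315.92 − 315.70) / (135 − 0) = +0.001630
∂z/∂y = (314.00 − 315.70) / (-185 − 0) = +0.009189
|∇f| = √(0.001630² + 0.009189²) = 0.009332 m/m

0.0093 m/m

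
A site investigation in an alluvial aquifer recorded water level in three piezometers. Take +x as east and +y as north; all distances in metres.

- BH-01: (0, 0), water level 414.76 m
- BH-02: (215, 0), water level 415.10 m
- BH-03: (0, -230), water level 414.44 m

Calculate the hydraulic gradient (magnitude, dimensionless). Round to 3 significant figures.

∂h/∂x = (415.10 − 414.76) / (215 − 0) = +0.001581
∂h/∂y = (414.44 − 414.76) / (-230 − 0) = +0.001391
|∇h| = √(0.001581² + 0.001391²) = 0.002106

0.00211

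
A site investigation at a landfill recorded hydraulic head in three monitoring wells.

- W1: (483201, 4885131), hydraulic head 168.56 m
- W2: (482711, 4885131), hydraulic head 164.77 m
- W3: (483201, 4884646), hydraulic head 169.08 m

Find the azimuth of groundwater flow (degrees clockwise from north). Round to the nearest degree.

∂h/∂x = (164.77 − 168.56) / (482711 − 483201) = +0.007735
∂h/∂y = (169.08 − 168.56) / (4884646 − 4885131) = -0.001072
Flow direction (−∇h) has components (-0.007735 E, +0.001072 N).
Azimuth = atan2(E, N) = atan2(-0.007735, +0.001072) = 277.9° ≈ 278°.

278°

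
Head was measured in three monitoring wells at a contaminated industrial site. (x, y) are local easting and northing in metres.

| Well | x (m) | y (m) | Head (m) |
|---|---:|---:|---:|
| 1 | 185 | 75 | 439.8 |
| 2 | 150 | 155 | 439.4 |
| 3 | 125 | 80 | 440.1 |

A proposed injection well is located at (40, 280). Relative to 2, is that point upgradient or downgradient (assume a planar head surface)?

With h = a·x + b·y + c and 1 as origin, the differences give:
  (-35)·a + 80·b = -0.4
  (-60)·a + 5·b = +0.3
Eliminate b (×5 and ×80, subtract): 4625·a = -26.00 → a = ∂h/∂x = -0.005622
Back-substitute: b = ∂h/∂y = -0.007459.
Head at (40, 280) = 439.8 + (-0.005622)·(-145) + (-0.007459)·(205) = 439.09 m.
That is lower than the 439.4 m at 2, so the point is downgradient.

downgradient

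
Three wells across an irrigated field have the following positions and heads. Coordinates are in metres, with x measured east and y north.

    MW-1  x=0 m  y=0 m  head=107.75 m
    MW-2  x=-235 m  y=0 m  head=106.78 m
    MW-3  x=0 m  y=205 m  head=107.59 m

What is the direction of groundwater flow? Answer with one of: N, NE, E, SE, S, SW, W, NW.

W

∂h/∂x = (106.78 − 107.75) / (-235 − 0) = +0.004128
∂h/∂y = (107.59 − 107.75) / (205 − 0) = -0.0007805
Flow = −∇h = (-0.004128 east, +0.0007805 north), which points west.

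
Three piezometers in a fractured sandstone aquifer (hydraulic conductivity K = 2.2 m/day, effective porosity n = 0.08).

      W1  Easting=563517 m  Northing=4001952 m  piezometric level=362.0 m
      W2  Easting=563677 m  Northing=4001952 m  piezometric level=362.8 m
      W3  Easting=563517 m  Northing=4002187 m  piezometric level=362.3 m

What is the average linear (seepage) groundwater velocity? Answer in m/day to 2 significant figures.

0.14 m/day

∂h/∂x = (362.8 − 362.0) / (563677 − 563517) = +0.005000
∂h/∂y = (362.3 − 362.0) / (4002187 − 4001952) = +0.001277
|∇h| = √(0.005000² + 0.001277²) = 0.00516
Seepage velocity v = K·i/n = 2.2 × 0.00516 / 0.08 = 0.1419 m/day.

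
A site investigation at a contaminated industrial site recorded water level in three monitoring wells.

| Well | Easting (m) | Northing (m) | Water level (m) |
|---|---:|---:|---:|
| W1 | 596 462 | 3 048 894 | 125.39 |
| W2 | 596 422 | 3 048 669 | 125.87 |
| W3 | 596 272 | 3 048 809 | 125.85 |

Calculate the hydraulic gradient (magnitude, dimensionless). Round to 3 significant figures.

Three-point gradient (reference W1): Δ to W2 = (-40, -225, +0.48), Δ to W3 = (-190, -85, +0.46).
∂h/∂x = -0.001593, ∂h/∂y = -0.001850 (det = -39350).
|∇h| = √(-0.001593² + -0.001850²) = 0.002441

0.00244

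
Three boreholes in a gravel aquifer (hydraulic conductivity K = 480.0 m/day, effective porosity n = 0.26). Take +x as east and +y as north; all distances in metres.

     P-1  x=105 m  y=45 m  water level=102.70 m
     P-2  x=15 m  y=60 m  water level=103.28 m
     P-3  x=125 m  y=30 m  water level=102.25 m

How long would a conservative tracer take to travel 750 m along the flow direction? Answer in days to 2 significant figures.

15 days

Taking P-1 as reference: P-2−P-1 = (-90, 15, +0.58); P-3−P-1 = (20, -15, -0.45).
Solve a·Δx + b·Δy = Δh: det = (-90)·(-15) − 20·15 = 1050.
∂h/∂x = [(+0.58)·(-15) − (-0.45)·15] / 1050 = -0.001857
∂h/∂y = [(-90)·(-0.45) − 20·(+0.58)] / 1050 = +0.02752
|∇h| = √(-0.001857² + 0.02752²) = 0.02758
Seepage velocity v = K·i/n = 480.0 × 0.02758 / 0.26 = 50.92 m/day.
t = 750 / 50.92 = 14.73 days.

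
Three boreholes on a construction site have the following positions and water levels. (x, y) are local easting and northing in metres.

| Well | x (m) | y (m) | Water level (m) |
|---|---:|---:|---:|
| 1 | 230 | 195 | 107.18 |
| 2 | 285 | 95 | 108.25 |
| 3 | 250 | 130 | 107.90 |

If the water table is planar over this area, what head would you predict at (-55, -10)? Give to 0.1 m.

110.0 m

Taking 1 as reference: 2−1 = (55, -100, +1.07); 3−1 = (20, -65, +0.72).
Solve a·Δx + b·Δy = Δh: det = 55·(-65) − 20·(-100) = -1575.
∂h/∂x = [(+1.07)·(-65) − (+0.72)·(-100)] / -1575 = -0.001556
∂h/∂y = [55·(+0.72) − 20·(+1.07)] / -1575 = -0.01156
h(-55, -10) = 107.18 + (-0.001556)·(-285) + (-0.01156)·(-205) = 107.18 +0.443 +2.369 = 109.992 m.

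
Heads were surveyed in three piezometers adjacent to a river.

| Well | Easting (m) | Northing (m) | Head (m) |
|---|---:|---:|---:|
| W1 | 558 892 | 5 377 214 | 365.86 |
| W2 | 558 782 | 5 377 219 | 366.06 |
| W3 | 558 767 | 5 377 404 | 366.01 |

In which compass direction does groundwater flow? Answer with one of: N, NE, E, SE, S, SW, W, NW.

E

Differences from W1: to W2 (Δx, Δy, Δh) = (-110, 5, +0.20); to W3 = (-125, 190, +0.15).
Solve a·Δx + b·Δy = Δh: det = (-110)·190 − (-125)·5 = -20275.
∂h/∂x = [(+0.20)·190 − (+0.15)·5] / -20275 = -0.001837
∂h/∂y = [(-110)·(+0.15) − (-125)·(+0.20)] / -20275 = -0.0004192
Flow = −∇h = (+0.001837 east, +0.0004192 north), which points east.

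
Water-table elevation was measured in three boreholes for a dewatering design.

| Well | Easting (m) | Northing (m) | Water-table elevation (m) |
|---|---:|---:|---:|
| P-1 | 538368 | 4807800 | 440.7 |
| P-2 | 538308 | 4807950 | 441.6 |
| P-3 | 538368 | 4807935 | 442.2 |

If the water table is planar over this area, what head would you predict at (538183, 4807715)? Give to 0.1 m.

437.4 m

Differences from P-1: to P-2 (Δx, Δy, Δh) = (-60, 150, +0.9); to P-3 = (0, 135, +1.5).
Solve a·Δx + b·Δy = Δh: det = (-60)·135 − 0·150 = -8100.
∂h/∂x = [(+0.9)·135 − (+1.5)·150] / -8100 = +0.01278
∂h/∂y = [(-60)·(+1.5) − 0·(+0.9)] / -8100 = +0.01111
h(538183, 4807715) = 440.7 + (+0.01278)·(-185) + (+0.01111)·(-85) = 440.7 -2.364 -0.944 = 437.392 m.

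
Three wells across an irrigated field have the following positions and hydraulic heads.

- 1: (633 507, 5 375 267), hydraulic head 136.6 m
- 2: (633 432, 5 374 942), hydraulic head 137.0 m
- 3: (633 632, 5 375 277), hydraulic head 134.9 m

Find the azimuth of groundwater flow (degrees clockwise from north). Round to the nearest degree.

098°

With h = a·x + b·y + c and 1 as origin, the differences give:
  (-75)·a + (-325)·b = +0.4
  125·a + 10·b = -1.7
Eliminate b (×10 and ×(-325), subtract): 39875·a = -548.50 → a = ∂h/∂x = -0.01376
Back-substitute: b = ∂h/∂y = +0.001944.
Flow direction (−∇h) has components (+0.01376 E, -0.001944 N).
Azimuth = atan2(E, N) = atan2(+0.01376, -0.001944) = 98.0° ≈ 098°.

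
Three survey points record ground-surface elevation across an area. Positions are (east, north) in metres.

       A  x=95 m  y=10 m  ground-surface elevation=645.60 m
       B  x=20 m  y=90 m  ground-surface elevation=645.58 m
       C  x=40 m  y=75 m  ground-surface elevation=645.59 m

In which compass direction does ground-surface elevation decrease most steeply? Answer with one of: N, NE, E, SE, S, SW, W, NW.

SW

With z = a·x + b·y + c and A as origin, the differences give:
  (-75)·a + 80·b = -0.02
  (-55)·a + 65·b = -0.01
Eliminate b (×65 and ×80, subtract): -475·a = -0.500 → a = ∂z/∂x = +0.001053
Back-substitute: b = ∂z/∂y = +0.0007368.
Steepest decrease is along −∇f = (-0.001053 E, -0.0007368 N) → southwest.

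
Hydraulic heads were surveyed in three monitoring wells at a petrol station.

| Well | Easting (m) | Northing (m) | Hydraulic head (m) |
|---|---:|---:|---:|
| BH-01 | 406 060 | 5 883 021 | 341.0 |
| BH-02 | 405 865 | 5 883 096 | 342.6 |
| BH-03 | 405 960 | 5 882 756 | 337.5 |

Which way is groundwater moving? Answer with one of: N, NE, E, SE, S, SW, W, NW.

S

Taking BH-01 as reference: BH-02−BH-01 = (-195, 75, +1.6); BH-03−BH-01 = (-100, -265, -3.5).
Determinant of the coordinate differences = (-195)·(-265) − (-100)·75 = 59175.
∂h/∂x = [(+1.6)·(-265) − (-3.5)·75] / 59175 = -0.002729
∂h/∂y = [(-195)·(-3.5) − (-100)·(+1.6)] / 59175 = +0.01424
Flow = −∇h = (+0.002729 east, -0.01424 north), which points south.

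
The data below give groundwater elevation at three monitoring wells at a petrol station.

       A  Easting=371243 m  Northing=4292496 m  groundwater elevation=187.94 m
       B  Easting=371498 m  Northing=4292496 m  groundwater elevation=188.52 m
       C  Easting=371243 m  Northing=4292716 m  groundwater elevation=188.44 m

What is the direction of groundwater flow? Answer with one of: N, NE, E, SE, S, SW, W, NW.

∂h/∂x = (188.52 − 187.94) / (371498 − 371243) = +0.002275
∂h/∂y = (188.44 − 187.94) / (4292716 − 4292496) = +0.002273
Flow = −∇h = (-0.002275 east, -0.002273 north), which points southwest.

SW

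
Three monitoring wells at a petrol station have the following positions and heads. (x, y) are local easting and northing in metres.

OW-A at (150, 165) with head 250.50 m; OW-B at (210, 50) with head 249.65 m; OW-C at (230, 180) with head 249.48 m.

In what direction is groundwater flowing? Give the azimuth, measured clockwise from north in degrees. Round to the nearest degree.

093°

With h = a·x + b·y + c and OW-A as origin, the differences give:
  60·a + (-115)·b = -0.85
  80·a + 15·b = -1.02
Eliminate b (×15 and ×(-115), subtract): 10100·a = -130.050 → a = ∂h/∂x = -0.01288
Back-substitute: b = ∂h/∂y = +0.0006733.
Flow direction (−∇h) has components (+0.01288 E, -0.0006733 N).
Azimuth = atan2(E, N) = atan2(+0.01288, -0.0006733) = 93.0° ≈ 093°.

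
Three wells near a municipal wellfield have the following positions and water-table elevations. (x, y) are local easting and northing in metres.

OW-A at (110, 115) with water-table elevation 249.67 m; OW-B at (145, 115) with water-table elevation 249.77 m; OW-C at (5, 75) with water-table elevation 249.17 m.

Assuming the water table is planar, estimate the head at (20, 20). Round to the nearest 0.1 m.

Differences from OW-A: to OW-B (Δx, Δy, Δh) = (35, 0, +0.10); to OW-C = (-105, -40, -0.50).
Solve a·Δx + b·Δy = Δh: det = 35·(-40) − (-105)·0 = -1400.
∂h/∂x = [(+0.10)·(-40) − (-0.50)·0] / -1400 = +0.002857
∂h/∂y = [35·(-0.50) − (-105)·(+0.10)] / -1400 = +0.005000
h(20, 20) = 249.67 + (+0.002857)·(-90) + (+0.005000)·(-95) = 249.67 -0.257 -0.475 = 248.938 m.

248.9 m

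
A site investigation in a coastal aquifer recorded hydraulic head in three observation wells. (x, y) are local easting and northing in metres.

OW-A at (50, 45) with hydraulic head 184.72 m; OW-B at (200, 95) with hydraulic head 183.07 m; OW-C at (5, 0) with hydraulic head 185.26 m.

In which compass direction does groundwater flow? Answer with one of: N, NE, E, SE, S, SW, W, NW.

E

With h = a·x + b·y + c and OW-A as origin, the differences give:
  150·a + 50·b = -1.65
  (-45)·a + (-45)·b = +0.54
Eliminate b (×(-45) and ×50, subtract): -4500·a = 47.250 → a = ∂h/∂x = -0.01050
Back-substitute: b = ∂h/∂y = -0.001500.
Flow = −∇h = (+0.01050 east, +0.001500 north), which points east.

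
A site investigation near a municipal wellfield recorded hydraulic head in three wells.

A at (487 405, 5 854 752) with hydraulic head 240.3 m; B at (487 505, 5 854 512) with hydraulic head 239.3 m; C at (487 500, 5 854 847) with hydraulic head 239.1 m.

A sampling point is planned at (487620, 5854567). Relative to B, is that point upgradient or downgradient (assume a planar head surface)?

Differences from A: to B (Δx, Δy, Δh) = (100, -240, -1.0); to C = (95, 95, -1.2).
Solve a·Δx + b·Δy = Δh: det = 100·95 − 95·(-240) = 32300.
∂h/∂x = [(-1.0)·95 − (-1.2)·(-240)] / 32300 = -0.01186
∂h/∂y = [100·(-1.2) − 95·(-1.0)] / 32300 = -0.0007740
Head at (487620, 5854567) = 240.3 + (-0.01186)·(215) + (-0.0007740)·(-185) = 237.89 m.
That is lower than the 239.3 m at B, so the point is downgradient.

downgradient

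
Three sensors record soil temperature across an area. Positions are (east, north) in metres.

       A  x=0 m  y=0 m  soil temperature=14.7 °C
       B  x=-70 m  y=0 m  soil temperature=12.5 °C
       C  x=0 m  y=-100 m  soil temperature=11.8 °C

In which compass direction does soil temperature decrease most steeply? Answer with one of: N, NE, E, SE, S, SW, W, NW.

∂T/∂x = (12.5 − 14.7) / (-70 − 0) = +0.03143
∂T/∂y = (11.8 − 14.7) / (-100 − 0) = +0.02900
Steepest decrease is along −∇f = (-0.03143 E, -0.02900 N) → southwest.

SW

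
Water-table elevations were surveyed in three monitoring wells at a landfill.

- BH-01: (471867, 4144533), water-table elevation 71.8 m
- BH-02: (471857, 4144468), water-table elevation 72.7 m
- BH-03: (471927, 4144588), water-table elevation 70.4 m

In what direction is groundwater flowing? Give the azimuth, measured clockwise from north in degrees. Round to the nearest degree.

Taking BH-01 as reference: BH-02−BH-01 = (-10, -65, +0.9); BH-03−BH-01 = (60, 55, -1.4).
Determinant of the coordinate differences = (-10)·55 − 60·(-65) = 3350.
∂h/∂x = [(+0.9)·55 − (-1.4)·(-65)] / 3350 = -0.01239
∂h/∂y = [(-10)·(-1.4) − 60·(+0.9)] / 3350 = -0.01194
Flow direction (−∇h) has components (+0.01239 E, +0.01194 N).
Azimuth = atan2(E, N) = atan2(+0.01239, +0.01194) = 46.1° ≈ 046°.

046°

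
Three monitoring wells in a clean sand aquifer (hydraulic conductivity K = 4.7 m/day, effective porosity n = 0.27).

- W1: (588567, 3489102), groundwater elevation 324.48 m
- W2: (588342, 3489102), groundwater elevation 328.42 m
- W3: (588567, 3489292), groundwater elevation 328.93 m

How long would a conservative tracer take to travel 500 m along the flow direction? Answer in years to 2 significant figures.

2.7 years

∂h/∂x = (328.42 − 324.48) / (588342 − 588567) = -0.01751
∂h/∂y = (328.93 − 324.48) / (3489292 − 3489102) = +0.02342
|∇h| = √(-0.01751² + 0.02342²) = 0.02924
Seepage velocity v = K·i/n = 4.7 × 0.02924 / 0.27 = 0.509 m/day.
t = 500 / 0.509 = 982.3 days = 2.69 years.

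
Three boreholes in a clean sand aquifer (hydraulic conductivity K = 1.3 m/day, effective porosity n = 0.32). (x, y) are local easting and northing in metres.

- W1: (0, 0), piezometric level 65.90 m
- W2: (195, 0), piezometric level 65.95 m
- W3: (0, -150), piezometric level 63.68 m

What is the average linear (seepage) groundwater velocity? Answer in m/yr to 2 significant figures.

∂h/∂x = (65.95 − 65.90) / (195 − 0) = +0.0002564
∂h/∂y = (63.68 − 65.90) / (-150 − 0) = +0.01480
|∇h| = √(0.0002564² + 0.01480²) = 0.0148
Seepage velocity v = K·i/n = 1.3 × 0.0148 / 0.32 = 0.06012 m/day = 21.96 m/yr.

22 m/yr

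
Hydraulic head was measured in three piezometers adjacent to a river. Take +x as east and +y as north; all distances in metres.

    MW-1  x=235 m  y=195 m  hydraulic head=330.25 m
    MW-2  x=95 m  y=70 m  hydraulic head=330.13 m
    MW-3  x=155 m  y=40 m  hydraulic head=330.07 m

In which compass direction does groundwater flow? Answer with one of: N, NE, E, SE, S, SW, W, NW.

With h = a·x + b·y + c and MW-1 as origin, the differences give:
  (-140)·a + (-125)·b = -0.12
  (-80)·a + (-155)·b = -0.18
Eliminate b (×(-155) and ×(-125), subtract): 11700·a = -3.900 → a = ∂h/∂x = -0.0003333
Back-substitute: b = ∂h/∂y = +0.001333.
Flow = −∇h = (+0.0003333 east, -0.001333 north), which points south.

S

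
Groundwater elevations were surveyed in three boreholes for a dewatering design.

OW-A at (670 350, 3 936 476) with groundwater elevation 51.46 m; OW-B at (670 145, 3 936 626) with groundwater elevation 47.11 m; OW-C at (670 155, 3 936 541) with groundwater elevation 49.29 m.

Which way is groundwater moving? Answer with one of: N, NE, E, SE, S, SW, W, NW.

N

Differences from OW-A: to OW-B (Δx, Δy, Δh) = (-205, 150, -4.35); to OW-C = (-195, 65, -2.17).
Determinant of the coordinate differences = (-205)·65 − (-195)·150 = 15925.
∂h/∂x = [(-4.35)·65 − (-2.17)·150] / 15925 = +0.002684
∂h/∂y = [(-205)·(-2.17) − (-195)·(-4.35)] / 15925 = -0.02533
Flow = −∇h = (-0.002684 east, +0.02533 north), which points north.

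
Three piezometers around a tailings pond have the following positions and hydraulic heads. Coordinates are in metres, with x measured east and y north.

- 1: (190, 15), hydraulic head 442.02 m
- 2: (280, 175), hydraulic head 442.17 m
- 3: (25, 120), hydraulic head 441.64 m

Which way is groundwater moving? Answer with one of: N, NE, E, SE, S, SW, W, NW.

Differences from 1: to 2 (Δx, Δy, Δh) = (90, 160, +0.15); to 3 = (-165, 105, -0.38).
Solve a·Δx + b·Δy = Δh: det = 90·105 − (-165)·160 = 35850.
∂h/∂x = [(+0.15)·105 − (-0.38)·160] / 35850 = +0.002135
∂h/∂y = [90·(-0.38) − (-165)·(+0.15)] / 35850 = -0.0002636
Flow = −∇h = (-0.002135 east, +0.0002636 north), which points west.

W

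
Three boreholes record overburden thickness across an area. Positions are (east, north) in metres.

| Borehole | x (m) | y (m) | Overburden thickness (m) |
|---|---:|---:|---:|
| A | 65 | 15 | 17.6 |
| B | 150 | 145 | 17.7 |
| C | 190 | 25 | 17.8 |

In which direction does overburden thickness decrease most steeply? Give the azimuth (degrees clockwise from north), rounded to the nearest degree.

280°

Differences from A: to B (Δx, Δy, Δh) = (85, 130, +0.1); to C = (125, 10, +0.2).
Determinant of the coordinate differences = 85·10 − 125·130 = -15400.
∂d/∂x = [(+0.1)·10 − (+0.2)·130] / -15400 = +0.001623
∂d/∂y = [85·(+0.2) − 125·(+0.1)] / -15400 = -0.0002922
Steepest decrease is along −∇f: components (-0.001623 E, +0.0002922 N).
Azimuth = atan2(-0.001623, +0.0002922) = 280.2° ≈ 280°.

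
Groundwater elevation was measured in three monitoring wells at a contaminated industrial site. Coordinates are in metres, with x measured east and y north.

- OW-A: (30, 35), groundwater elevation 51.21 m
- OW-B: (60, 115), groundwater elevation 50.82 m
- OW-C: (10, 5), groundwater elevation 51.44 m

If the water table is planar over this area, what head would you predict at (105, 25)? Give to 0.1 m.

Three-point gradient (reference OW-A): Δ to OW-B = (30, 80, -0.39), Δ to OW-C = (-20, -30, +0.23).
∂h/∂x = -0.009571, ∂h/∂y = -0.001286 (det = 700).
h(105, 25) = 51.21 + (-0.009571)·(75) + (-0.001286)·(-10) = 51.21 -0.718 +0.013 = 50.505 m.

50.5 m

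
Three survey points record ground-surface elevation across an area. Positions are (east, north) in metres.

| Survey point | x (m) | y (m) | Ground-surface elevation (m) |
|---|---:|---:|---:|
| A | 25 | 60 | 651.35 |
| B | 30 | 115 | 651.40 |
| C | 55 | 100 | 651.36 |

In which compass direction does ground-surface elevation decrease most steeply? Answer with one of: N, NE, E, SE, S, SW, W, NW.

SE

With z = a·x + b·y + c and A as origin, the differences give:
  5·a + 55·b = +0.05
  30·a + 40·b = +0.01
Eliminate b (×40 and ×55, subtract): -1450·a = 1.450 → a = ∂z/∂x = -0.0010000
Back-substitute: b = ∂z/∂y = +0.0010000.
Steepest decrease is along −∇f = (+0.0010000 E, -0.0010000 N) → southeast.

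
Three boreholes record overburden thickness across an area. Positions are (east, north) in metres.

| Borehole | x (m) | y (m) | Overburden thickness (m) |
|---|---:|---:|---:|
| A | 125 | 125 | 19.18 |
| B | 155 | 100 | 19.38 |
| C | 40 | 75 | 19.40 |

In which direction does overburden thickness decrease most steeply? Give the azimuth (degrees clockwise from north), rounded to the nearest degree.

Taking A as reference: B−A = (30, -25, +0.20); C−A = (-85, -50, +0.22).
Solve a·Δx + b·Δy = Δd: det = 30·(-50) − (-85)·(-25) = -3625.
∂d/∂x = [(+0.20)·(-50) − (+0.22)·(-25)] / -3625 = +0.001241
∂d/∂y = [30·(+0.22) − (-85)·(+0.20)] / -3625 = -0.006510
Steepest decrease is along −∇f: components (-0.001241 E, +0.006510 N).
Azimuth = atan2(-0.001241, +0.006510) = 349.2° ≈ 349°.

349°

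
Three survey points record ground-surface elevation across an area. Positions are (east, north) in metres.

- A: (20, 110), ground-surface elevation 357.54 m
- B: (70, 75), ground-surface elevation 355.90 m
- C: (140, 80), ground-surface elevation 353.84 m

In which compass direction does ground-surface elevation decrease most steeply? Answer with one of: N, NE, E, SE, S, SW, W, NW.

E

Three-point gradient (reference A): Δ to B = (50, -35, -1.64), Δ to C = (120, -30, -3.70).
∂z/∂x = -0.02974, ∂z/∂y = +0.004370 (det = 2700).
Steepest decrease is along −∇f = (+0.02974 E, -0.004370 N) → east.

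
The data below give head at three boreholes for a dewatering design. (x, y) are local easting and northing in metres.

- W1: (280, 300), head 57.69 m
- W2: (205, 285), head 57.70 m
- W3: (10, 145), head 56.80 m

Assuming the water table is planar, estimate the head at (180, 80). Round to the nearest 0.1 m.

55.9 m

With h = a·x + b·y + c and W1 as origin, the differences give:
  (-75)·a + (-15)·b = +0.01
  (-270)·a + (-155)·b = -0.89
Eliminate b (×(-155) and ×(-15), subtract): 7575·a = -14.900 → a = ∂h/∂x = -0.001967
Back-substitute: b = ∂h/∂y = +0.009168.
h(180, 80) = 57.69 + (-0.001967)·(-100) + (+0.009168)·(-220) = 57.69 +0.197 -2.017 = 55.870 m.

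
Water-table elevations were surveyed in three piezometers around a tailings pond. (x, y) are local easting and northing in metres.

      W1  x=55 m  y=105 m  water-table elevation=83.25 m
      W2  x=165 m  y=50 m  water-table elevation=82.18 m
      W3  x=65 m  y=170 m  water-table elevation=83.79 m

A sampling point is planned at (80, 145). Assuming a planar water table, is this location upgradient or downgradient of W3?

downgradient

Taking W1 as reference: W2−W1 = (110, -55, -1.07); W3−W1 = (10, 65, +0.54).
Solve a·Δx + b·Δy = Δh: det = 110·65 − 10·(-55) = 7700.
∂h/∂x = [(-1.07)·65 − (+0.54)·(-55)] / 7700 = -0.005175
∂h/∂y = [110·(+0.54) − 10·(-1.07)] / 7700 = +0.009104
Head at (80, 145) = 83.25 + (-0.005175)·(25) + (+0.009104)·(40) = 83.48 m.
That is lower than the 83.79 m at W3, so the point is downgradient.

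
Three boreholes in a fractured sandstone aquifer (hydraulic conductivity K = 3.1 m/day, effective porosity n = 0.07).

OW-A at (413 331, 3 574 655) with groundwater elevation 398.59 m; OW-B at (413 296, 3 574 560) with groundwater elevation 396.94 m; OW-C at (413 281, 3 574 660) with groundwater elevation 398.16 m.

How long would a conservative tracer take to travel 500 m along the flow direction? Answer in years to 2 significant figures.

Three-point gradient (reference OW-A): Δ to OW-B = (-35, -95, -1.65), Δ to OW-C = (-50, 5, -0.43).
∂h/∂x = +0.009970, ∂h/∂y = +0.01370 (det = -4925).
|∇h| = √(0.009970² + 0.01370²) = 0.01694
Seepage velocity v = K·i/n = 3.1 × 0.01694 / 0.07 = 0.7502 m/day.
t = 500 / 0.7502 = 666.5 days = 1.82 years.

1.8 years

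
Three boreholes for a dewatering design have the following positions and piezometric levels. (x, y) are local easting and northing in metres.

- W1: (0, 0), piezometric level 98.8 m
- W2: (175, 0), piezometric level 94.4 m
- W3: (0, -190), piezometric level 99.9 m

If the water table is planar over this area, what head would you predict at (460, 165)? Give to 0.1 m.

86.3 m

∂h/∂x = (94.4 − 98.8) / (175 − 0) = -0.02514
∂h/∂y = (99.9 − 98.8) / (-190 − 0) = -0.005789
h(460, 165) = 98.8 + (-0.02514)·(460) + (-0.005789)·(165) = 98.8 -11.566 -0.955 = 86.279 m.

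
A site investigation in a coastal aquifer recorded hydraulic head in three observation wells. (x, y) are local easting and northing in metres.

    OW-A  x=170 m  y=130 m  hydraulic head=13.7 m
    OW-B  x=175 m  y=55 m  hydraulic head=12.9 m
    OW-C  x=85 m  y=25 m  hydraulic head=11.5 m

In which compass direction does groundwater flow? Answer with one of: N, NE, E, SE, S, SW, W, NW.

SW

Taking OW-A as reference: OW-B−OW-A = (5, -75, -0.8); OW-C−OW-A = (-85, -105, -2.2).
Determinant of the coordinate differences = 5·(-105) − (-85)·(-75) = -6900.
∂h/∂x = [(-0.8)·(-105) − (-2.2)·(-75)] / -6900 = +0.01174
∂h/∂y = [5·(-2.2) − (-85)·(-0.8)] / -6900 = +0.01145
Flow = −∇h = (-0.01174 east, -0.01145 north), which points southwest.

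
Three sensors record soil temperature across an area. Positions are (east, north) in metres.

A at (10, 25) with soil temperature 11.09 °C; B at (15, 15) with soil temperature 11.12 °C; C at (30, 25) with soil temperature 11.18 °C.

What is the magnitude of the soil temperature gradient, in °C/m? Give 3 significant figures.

With T = a·x + b·y + c and A as origin, the differences give:
  5·a + (-10)·b = +0.03
  20·a + 0·b = +0.09
Eliminate b (×0 and ×(-10), subtract): 200·a = 0.900 → a = ∂T/∂x = +0.004500
Back-substitute: b = ∂T/∂y = -0.0007500.
|∇f| = √(0.004500² + -0.0007500²) = 0.004562 °C/m

0.00456 °C/m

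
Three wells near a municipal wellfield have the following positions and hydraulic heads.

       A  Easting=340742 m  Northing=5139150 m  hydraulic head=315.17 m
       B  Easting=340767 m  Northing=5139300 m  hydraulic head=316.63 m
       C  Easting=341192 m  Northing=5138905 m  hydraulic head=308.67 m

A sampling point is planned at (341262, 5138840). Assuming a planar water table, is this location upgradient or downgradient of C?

Differences from A: to B (Δx, Δy, Δh) = (25, 150, +1.46); to C = (450, -245, -6.50).
Solve a·Δx + b·Δy = Δh: det = 25·(-245) − 450·150 = -73625.
∂h/∂x = [(+1.46)·(-245) − (-6.50)·150] / -73625 = -0.008384
∂h/∂y = [25·(-6.50) − 450·(+1.46)] / -73625 = +0.01113
Head at (341262, 5138840) = 315.17 + (-0.008384)·(520) + (+0.01113)·(-310) = 307.36 m.
That is lower than the 308.67 m at C, so the point is downgradient.

downgradient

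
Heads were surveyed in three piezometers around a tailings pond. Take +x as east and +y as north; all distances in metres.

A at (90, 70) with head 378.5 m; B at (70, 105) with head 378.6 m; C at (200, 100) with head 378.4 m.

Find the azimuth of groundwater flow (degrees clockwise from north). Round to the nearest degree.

144°

Taking A as reference: B−A = (-20, 35, +0.1); C−A = (110, 30, -0.1).
Determinant of the coordinate differences = (-20)·30 − 110·35 = -4450.
∂h/∂x = [(+0.1)·30 − (-0.1)·35] / -4450 = -0.001461
∂h/∂y = [(-20)·(-0.1) − 110·(+0.1)] / -4450 = +0.002022
Flow direction (−∇h) has components (+0.001461 E, -0.002022 N).
Azimuth = atan2(E, N) = atan2(+0.001461, -0.002022) = 144.2° ≈ 144°.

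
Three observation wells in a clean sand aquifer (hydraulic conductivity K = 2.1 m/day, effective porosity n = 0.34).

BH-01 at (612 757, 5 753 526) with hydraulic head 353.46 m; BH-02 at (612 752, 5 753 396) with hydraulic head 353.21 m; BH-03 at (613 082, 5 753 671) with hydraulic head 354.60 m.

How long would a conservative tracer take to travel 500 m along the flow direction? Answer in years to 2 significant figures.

Differences from BH-01: to BH-02 (Δx, Δy, Δh) = (-5, -130, -0.25); to BH-03 = (325, 145, +1.14).
Determinant of the coordinate differences = (-5)·145 − 325·(-130) = 41525.
∂h/∂x = [(-0.25)·145 − (+1.14)·(-130)] / 41525 = +0.002696
∂h/∂y = [(-5)·(+1.14) − 325·(-0.25)] / 41525 = +0.001819
|∇h| = √(0.002696² + 0.001819²) = 0.003252
Seepage velocity v = K·i/n = 2.1 × 0.003252 / 0.34 = 0.02009 m/day.
t = 500 / 0.02009 = 2.489e+04 days = 68.1 years.

68 years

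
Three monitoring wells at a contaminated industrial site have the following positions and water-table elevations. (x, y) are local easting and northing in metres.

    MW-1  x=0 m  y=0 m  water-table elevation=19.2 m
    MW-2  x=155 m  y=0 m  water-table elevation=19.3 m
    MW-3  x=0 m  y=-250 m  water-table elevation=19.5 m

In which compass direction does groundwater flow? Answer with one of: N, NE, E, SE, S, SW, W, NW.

NW

∂h/∂x = (19.3 − 19.2) / (155 − 0) = +0.0006452
∂h/∂y = (19.5 − 19.2) / (-250 − 0) = -0.001200
Flow = −∇h = (-0.0006452 east, +0.001200 north), which points northwest.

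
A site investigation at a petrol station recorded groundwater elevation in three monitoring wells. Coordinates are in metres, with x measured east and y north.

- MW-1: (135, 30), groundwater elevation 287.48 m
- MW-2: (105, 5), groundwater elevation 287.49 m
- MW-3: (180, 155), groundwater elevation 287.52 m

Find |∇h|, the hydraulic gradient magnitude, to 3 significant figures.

Taking MW-1 as reference: MW-2−MW-1 = (-30, -25, +0.01); MW-3−MW-1 = (45, 125, +0.04).
Solve a·Δx + b·Δy = Δh: det = (-30)·125 − 45·(-25) = -2625.
∂h/∂x = [(+0.01)·125 − (+0.04)·(-25)] / -2625 = -0.0008571
∂h/∂y = [(-30)·(+0.04) − 45·(+0.01)] / -2625 = +0.0006286
|∇h| = √(-0.0008571² + 0.0006286²) = 0.001063

0.00106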